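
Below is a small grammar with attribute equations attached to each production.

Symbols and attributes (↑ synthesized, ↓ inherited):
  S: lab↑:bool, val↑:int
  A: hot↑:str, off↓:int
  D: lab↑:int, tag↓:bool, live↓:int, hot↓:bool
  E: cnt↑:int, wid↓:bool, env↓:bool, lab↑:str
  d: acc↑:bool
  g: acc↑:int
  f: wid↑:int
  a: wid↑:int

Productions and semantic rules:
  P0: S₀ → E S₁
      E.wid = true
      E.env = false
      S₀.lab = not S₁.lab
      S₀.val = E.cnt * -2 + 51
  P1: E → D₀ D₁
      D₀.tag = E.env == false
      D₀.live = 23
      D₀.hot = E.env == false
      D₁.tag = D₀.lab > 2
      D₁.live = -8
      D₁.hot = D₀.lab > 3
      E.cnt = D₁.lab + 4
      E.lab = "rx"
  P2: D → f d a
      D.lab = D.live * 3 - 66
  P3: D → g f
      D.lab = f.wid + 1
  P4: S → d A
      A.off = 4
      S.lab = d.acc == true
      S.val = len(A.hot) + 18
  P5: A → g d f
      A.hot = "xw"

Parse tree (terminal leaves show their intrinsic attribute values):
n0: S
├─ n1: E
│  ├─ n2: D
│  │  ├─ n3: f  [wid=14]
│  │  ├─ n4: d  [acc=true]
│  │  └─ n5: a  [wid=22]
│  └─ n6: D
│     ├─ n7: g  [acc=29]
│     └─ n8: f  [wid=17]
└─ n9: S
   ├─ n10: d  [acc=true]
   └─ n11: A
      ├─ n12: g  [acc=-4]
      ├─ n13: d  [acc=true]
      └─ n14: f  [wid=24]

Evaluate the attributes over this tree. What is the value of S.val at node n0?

1. n1.wid = true  [true]
2. n1.env = false  [false]
3. n2.tag = true  [E.env == false]
4. n2.live = 23  [23]
5. n2.hot = true  [E.env == false]
6. n3.wid = 14  [terminal]
7. n4.acc = true  [terminal]
8. n5.wid = 22  [terminal]
9. n2.lab = 3  [D.live * 3 - 66]
10. n6.tag = true  [D₀.lab > 2]
11. n6.live = -8  [-8]
12. n6.hot = false  [D₀.lab > 3]
13. n7.acc = 29  [terminal]
14. n8.wid = 17  [terminal]
15. n6.lab = 18  [f.wid + 1]
16. n1.cnt = 22  [D₁.lab + 4]
17. n1.lab = "rx"  ["rx"]
18. n10.acc = true  [terminal]
19. n11.off = 4  [4]
20. n12.acc = -4  [terminal]
21. n13.acc = true  [terminal]
22. n14.wid = 24  [terminal]
23. n11.hot = "xw"  ["xw"]
24. n9.lab = true  [d.acc == true]
25. n9.val = 20  [len(A.hot) + 18]
26. n0.lab = false  [not S₁.lab]
27. n0.val = 7  [E.cnt * -2 + 51]

7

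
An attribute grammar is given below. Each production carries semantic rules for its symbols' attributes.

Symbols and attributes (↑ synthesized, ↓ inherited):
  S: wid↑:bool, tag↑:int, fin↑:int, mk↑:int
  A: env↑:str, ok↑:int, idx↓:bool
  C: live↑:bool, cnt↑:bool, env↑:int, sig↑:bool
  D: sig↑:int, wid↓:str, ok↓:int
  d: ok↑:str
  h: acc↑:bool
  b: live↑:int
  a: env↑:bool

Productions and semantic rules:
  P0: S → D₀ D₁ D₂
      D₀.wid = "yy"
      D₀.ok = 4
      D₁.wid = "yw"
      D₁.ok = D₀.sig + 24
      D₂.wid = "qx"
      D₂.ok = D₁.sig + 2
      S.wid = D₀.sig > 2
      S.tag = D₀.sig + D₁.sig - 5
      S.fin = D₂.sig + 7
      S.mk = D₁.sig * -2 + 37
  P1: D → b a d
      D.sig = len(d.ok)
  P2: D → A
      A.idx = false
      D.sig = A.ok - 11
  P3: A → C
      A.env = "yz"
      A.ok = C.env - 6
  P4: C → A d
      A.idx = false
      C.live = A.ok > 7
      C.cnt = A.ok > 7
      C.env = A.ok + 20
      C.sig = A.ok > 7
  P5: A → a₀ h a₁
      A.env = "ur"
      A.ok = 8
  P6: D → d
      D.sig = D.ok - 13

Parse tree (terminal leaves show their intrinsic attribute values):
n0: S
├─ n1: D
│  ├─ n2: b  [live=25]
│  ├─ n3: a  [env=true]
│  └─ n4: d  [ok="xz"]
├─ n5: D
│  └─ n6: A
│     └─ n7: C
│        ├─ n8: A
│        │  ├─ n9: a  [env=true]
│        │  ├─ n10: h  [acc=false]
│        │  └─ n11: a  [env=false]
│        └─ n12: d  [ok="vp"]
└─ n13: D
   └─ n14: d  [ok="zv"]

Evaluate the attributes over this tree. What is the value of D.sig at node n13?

0

1. n1.wid = "yy"  ["yy"]
2. n1.ok = 4  [4]
3. n2.live = 25  [terminal]
4. n3.env = true  [terminal]
5. n4.ok = "xz"  [terminal]
6. n1.sig = 2  [len(d.ok)]
7. n5.wid = "yw"  ["yw"]
8. n5.ok = 26  [D₀.sig + 24]
9. n6.idx = false  [false]
10. n8.idx = false  [false]
11. n9.env = true  [terminal]
12. n10.acc = false  [terminal]
13. n11.env = false  [terminal]
14. n8.env = "ur"  ["ur"]
15. n8.ok = 8  [8]
16. n12.ok = "vp"  [terminal]
17. n7.live = true  [A.ok > 7]
18. n7.cnt = true  [A.ok > 7]
19. n7.env = 28  [A.ok + 20]
20. n7.sig = true  [A.ok > 7]
21. n6.env = "yz"  ["yz"]
22. n6.ok = 22  [C.env - 6]
23. n5.sig = 11  [A.ok - 11]
24. n13.wid = "qx"  ["qx"]
25. n13.ok = 13  [D₁.sig + 2]
26. n14.ok = "zv"  [terminal]
27. n13.sig = 0  [D.ok - 13]
28. n0.wid = false  [D₀.sig > 2]
29. n0.tag = 8  [D₀.sig + D₁.sig - 5]
30. n0.fin = 7  [D₂.sig + 7]
31. n0.mk = 15  [D₁.sig * -2 + 37]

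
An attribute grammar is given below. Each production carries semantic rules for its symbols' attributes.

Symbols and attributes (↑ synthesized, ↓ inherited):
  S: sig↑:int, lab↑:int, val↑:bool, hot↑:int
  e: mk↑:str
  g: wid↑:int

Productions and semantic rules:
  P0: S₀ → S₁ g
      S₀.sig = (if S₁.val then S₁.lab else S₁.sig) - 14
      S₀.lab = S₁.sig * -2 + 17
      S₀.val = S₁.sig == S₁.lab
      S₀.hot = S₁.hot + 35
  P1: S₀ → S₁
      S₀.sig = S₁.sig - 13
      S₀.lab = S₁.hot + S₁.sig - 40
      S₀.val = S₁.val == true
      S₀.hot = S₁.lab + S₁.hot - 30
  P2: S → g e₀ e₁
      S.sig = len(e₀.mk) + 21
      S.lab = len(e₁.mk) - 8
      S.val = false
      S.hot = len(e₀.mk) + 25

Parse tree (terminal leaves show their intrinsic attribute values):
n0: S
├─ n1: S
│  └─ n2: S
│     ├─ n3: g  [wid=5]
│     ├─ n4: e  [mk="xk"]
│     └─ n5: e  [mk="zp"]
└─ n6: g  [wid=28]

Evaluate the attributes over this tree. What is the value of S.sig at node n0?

1. n3.wid = 5  [terminal]
2. n4.mk = "xk"  [terminal]
3. n5.mk = "zp"  [terminal]
4. n2.sig = 23  [len(e₀.mk) + 21]
5. n2.lab = -6  [len(e₁.mk) - 8]
6. n2.val = false  [false]
7. n2.hot = 27  [len(e₀.mk) + 25]
8. n1.sig = 10  [S₁.sig - 13]
9. n1.lab = 10  [S₁.hot + S₁.sig - 40]
10. n1.val = false  [S₁.val == true]
11. n1.hot = -9  [S₁.lab + S₁.hot - 30]
12. n6.wid = 28  [terminal]
13. n0.sig = -4  [(if S₁.val then S₁.lab else S₁.sig) - 14]
14. n0.lab = -3  [S₁.sig * -2 + 17]
15. n0.val = true  [S₁.sig == S₁.lab]
16. n0.hot = 26  [S₁.hot + 35]

-4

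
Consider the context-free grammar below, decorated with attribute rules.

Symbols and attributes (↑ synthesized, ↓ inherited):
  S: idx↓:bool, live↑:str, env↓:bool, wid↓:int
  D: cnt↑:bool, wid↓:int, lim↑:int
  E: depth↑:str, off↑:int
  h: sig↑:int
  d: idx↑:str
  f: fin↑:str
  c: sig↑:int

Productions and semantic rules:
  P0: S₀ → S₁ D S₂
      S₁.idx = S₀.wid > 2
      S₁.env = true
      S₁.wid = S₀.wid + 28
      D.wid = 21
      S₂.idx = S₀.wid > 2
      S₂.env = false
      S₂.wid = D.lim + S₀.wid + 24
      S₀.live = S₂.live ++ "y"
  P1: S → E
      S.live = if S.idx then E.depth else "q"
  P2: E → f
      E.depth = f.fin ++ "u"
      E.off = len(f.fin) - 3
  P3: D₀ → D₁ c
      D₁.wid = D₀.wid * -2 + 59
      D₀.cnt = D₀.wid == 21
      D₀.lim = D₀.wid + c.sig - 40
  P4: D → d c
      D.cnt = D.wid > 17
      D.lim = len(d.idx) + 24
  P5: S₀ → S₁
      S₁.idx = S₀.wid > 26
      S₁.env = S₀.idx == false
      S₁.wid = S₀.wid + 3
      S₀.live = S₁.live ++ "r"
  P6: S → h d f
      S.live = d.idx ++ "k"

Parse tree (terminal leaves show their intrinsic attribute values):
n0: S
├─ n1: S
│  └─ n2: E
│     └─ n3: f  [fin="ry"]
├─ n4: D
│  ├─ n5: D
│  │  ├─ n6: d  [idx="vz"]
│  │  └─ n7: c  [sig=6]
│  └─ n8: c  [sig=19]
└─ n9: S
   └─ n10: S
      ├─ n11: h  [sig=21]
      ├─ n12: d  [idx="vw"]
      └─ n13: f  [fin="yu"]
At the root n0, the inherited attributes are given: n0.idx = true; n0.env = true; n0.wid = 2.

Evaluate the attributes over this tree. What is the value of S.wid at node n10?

29

1. n0.idx = true  [given at root]
2. n0.env = true  [given at root]
3. n0.wid = 2  [given at root]
4. n1.idx = false  [S₀.wid > 2]
5. n1.env = true  [true]
6. n1.wid = 30  [S₀.wid + 28]
7. n3.fin = "ry"  [terminal]
8. n2.depth = "ryu"  [f.fin ++ "u"]
9. n2.off = -1  [len(f.fin) - 3]
10. n1.live = "q"  [if S.idx then E.depth else "q"]
11. n4.wid = 21  [21]
12. n5.wid = 17  [D₀.wid * -2 + 59]
13. n6.idx = "vz"  [terminal]
14. n7.sig = 6  [terminal]
15. n5.cnt = false  [D.wid > 17]
16. n5.lim = 26  [len(d.idx) + 24]
17. n8.sig = 19  [terminal]
18. n4.cnt = true  [D₀.wid == 21]
19. n4.lim = 0  [D₀.wid + c.sig - 40]
20. n9.idx = false  [S₀.wid > 2]
21. n9.env = false  [false]
22. n9.wid = 26  [D.lim + S₀.wid + 24]
23. n10.idx = false  [S₀.wid > 26]
24. n10.env = true  [S₀.idx == false]
25. n10.wid = 29  [S₀.wid + 3]
26. n11.sig = 21  [terminal]
27. n12.idx = "vw"  [terminal]
28. n13.fin = "yu"  [terminal]
29. n10.live = "vwk"  [d.idx ++ "k"]
30. n9.live = "vwkr"  [S₁.live ++ "r"]
31. n0.live = "vwkry"  [S₂.live ++ "y"]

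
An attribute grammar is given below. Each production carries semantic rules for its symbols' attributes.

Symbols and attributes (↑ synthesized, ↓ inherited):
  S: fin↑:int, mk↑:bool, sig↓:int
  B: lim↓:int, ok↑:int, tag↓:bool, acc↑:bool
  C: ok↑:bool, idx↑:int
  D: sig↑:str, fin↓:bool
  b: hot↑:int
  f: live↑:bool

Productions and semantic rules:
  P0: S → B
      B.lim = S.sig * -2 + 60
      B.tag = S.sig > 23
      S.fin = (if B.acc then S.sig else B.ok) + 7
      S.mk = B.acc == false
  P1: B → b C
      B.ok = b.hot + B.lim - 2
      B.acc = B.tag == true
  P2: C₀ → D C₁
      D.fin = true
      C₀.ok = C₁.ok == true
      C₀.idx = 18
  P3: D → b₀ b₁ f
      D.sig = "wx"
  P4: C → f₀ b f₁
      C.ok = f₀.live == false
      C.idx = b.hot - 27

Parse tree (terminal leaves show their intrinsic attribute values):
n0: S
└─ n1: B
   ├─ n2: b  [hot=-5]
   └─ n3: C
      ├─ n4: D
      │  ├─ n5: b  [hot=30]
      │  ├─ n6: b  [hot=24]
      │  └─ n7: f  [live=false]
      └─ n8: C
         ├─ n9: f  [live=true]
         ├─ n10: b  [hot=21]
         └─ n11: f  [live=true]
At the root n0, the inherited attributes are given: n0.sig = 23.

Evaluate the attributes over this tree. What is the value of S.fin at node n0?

1. n0.sig = 23  [given at root]
2. n1.lim = 14  [S.sig * -2 + 60]
3. n1.tag = false  [S.sig > 23]
4. n2.hot = -5  [terminal]
5. n4.fin = true  [true]
6. n5.hot = 30  [terminal]
7. n6.hot = 24  [terminal]
8. n7.live = false  [terminal]
9. n4.sig = "wx"  ["wx"]
10. n9.live = true  [terminal]
11. n10.hot = 21  [terminal]
12. n11.live = true  [terminal]
13. n8.ok = false  [f₀.live == false]
14. n8.idx = -6  [b.hot - 27]
15. n3.ok = false  [C₁.ok == true]
16. n3.idx = 18  [18]
17. n1.ok = 7  [b.hot + B.lim - 2]
18. n1.acc = false  [B.tag == true]
19. n0.fin = 14  [(if B.acc then S.sig else B.ok) + 7]
20. n0.mk = true  [B.acc == false]

14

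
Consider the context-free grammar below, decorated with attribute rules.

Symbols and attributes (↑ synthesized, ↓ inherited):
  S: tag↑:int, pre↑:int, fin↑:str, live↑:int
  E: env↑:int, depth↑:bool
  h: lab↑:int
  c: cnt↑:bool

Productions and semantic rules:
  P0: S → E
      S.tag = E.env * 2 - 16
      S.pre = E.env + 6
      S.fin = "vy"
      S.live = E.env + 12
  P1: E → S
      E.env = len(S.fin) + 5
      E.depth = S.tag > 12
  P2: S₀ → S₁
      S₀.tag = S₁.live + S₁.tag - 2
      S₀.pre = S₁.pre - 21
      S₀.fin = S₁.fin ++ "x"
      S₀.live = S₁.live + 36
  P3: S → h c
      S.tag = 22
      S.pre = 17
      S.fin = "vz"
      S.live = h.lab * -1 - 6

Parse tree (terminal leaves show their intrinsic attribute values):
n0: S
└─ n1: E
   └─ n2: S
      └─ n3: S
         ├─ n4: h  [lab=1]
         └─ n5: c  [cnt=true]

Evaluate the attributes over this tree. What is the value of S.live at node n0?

1. n4.lab = 1  [terminal]
2. n5.cnt = true  [terminal]
3. n3.tag = 22  [22]
4. n3.pre = 17  [17]
5. n3.fin = "vz"  ["vz"]
6. n3.live = -7  [h.lab * -1 - 6]
7. n2.tag = 13  [S₁.live + S₁.tag - 2]
8. n2.pre = -4  [S₁.pre - 21]
9. n2.fin = "vzx"  [S₁.fin ++ "x"]
10. n2.live = 29  [S₁.live + 36]
11. n1.env = 8  [len(S.fin) + 5]
12. n1.depth = true  [S.tag > 12]
13. n0.tag = 0  [E.env * 2 - 16]
14. n0.pre = 14  [E.env + 6]
15. n0.fin = "vy"  ["vy"]
16. n0.live = 20  [E.env + 12]

20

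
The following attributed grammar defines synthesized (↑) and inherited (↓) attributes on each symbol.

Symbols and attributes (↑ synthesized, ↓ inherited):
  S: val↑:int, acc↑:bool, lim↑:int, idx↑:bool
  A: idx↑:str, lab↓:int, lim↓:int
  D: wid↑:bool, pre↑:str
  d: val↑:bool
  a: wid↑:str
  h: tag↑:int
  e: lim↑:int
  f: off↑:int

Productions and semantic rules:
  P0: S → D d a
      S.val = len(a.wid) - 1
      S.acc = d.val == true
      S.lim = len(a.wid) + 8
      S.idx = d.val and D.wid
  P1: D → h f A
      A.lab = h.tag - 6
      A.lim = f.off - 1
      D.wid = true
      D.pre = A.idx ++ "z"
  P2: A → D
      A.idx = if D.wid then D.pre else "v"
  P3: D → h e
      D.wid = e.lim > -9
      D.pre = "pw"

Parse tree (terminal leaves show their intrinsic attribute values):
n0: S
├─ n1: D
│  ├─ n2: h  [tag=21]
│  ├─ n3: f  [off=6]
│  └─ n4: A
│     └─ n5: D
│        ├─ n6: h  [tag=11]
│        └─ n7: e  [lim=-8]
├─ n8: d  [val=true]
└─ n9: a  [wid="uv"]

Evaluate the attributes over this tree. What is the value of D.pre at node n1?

1. n2.tag = 21  [terminal]
2. n3.off = 6  [terminal]
3. n4.lab = 15  [h.tag - 6]
4. n4.lim = 5  [f.off - 1]
5. n6.tag = 11  [terminal]
6. n7.lim = -8  [terminal]
7. n5.wid = true  [e.lim > -9]
8. n5.pre = "pw"  ["pw"]
9. n4.idx = "pw"  [if D.wid then D.pre else "v"]
10. n1.wid = true  [true]
11. n1.pre = "pwz"  [A.idx ++ "z"]
12. n8.val = true  [terminal]
13. n9.wid = "uv"  [terminal]
14. n0.val = 1  [len(a.wid) - 1]
15. n0.acc = true  [d.val == true]
16. n0.lim = 10  [len(a.wid) + 8]
17. n0.idx = true  [d.val and D.wid]

"pwz"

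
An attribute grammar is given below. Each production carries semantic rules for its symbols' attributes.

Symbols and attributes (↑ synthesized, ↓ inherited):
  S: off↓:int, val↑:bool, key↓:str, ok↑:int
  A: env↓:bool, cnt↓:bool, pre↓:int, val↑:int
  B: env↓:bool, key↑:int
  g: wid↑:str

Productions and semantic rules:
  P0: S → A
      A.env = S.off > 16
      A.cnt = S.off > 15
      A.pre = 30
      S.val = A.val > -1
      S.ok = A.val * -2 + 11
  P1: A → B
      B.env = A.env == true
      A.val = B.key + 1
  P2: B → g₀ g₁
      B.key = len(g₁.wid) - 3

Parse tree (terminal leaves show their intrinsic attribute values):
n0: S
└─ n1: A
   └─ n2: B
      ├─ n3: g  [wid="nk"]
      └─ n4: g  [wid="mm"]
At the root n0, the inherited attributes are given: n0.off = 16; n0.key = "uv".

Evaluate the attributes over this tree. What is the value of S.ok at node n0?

1. n0.off = 16  [given at root]
2. n0.key = "uv"  [given at root]
3. n1.env = false  [S.off > 16]
4. n1.cnt = true  [S.off > 15]
5. n1.pre = 30  [30]
6. n2.env = false  [A.env == true]
7. n3.wid = "nk"  [terminal]
8. n4.wid = "mm"  [terminal]
9. n2.key = -1  [len(g₁.wid) - 3]
10. n1.val = 0  [B.key + 1]
11. n0.val = true  [A.val > -1]
12. n0.ok = 11  [A.val * -2 + 11]

11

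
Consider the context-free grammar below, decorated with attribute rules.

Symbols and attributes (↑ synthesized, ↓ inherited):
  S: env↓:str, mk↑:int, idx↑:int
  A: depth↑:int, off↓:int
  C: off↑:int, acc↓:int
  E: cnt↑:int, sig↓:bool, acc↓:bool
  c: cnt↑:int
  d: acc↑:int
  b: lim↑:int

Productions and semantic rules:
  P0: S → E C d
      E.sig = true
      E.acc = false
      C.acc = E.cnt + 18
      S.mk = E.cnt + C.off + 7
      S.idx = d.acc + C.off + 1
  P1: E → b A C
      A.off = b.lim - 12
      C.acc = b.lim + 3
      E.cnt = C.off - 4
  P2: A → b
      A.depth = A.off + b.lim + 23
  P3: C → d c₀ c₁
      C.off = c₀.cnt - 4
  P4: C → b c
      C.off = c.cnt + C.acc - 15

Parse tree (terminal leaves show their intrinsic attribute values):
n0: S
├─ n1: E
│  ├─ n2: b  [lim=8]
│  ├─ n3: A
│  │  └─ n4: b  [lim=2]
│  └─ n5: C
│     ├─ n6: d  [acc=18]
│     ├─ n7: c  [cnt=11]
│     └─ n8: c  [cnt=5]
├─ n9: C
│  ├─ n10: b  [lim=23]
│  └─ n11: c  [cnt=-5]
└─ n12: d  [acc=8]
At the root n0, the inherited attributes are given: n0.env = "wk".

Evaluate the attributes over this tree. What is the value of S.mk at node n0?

1. n0.env = "wk"  [given at root]
2. n1.sig = true  [true]
3. n1.acc = false  [false]
4. n2.lim = 8  [terminal]
5. n3.off = -4  [b.lim - 12]
6. n4.lim = 2  [terminal]
7. n3.depth = 21  [A.off + b.lim + 23]
8. n5.acc = 11  [b.lim + 3]
9. n6.acc = 18  [terminal]
10. n7.cnt = 11  [terminal]
11. n8.cnt = 5  [terminal]
12. n5.off = 7  [c₀.cnt - 4]
13. n1.cnt = 3  [C.off - 4]
14. n9.acc = 21  [E.cnt + 18]
15. n10.lim = 23  [terminal]
16. n11.cnt = -5  [terminal]
17. n9.off = 1  [c.cnt + C.acc - 15]
18. n12.acc = 8  [terminal]
19. n0.mk = 11  [E.cnt + C.off + 7]
20. n0.idx = 10  [d.acc + C.off + 1]

11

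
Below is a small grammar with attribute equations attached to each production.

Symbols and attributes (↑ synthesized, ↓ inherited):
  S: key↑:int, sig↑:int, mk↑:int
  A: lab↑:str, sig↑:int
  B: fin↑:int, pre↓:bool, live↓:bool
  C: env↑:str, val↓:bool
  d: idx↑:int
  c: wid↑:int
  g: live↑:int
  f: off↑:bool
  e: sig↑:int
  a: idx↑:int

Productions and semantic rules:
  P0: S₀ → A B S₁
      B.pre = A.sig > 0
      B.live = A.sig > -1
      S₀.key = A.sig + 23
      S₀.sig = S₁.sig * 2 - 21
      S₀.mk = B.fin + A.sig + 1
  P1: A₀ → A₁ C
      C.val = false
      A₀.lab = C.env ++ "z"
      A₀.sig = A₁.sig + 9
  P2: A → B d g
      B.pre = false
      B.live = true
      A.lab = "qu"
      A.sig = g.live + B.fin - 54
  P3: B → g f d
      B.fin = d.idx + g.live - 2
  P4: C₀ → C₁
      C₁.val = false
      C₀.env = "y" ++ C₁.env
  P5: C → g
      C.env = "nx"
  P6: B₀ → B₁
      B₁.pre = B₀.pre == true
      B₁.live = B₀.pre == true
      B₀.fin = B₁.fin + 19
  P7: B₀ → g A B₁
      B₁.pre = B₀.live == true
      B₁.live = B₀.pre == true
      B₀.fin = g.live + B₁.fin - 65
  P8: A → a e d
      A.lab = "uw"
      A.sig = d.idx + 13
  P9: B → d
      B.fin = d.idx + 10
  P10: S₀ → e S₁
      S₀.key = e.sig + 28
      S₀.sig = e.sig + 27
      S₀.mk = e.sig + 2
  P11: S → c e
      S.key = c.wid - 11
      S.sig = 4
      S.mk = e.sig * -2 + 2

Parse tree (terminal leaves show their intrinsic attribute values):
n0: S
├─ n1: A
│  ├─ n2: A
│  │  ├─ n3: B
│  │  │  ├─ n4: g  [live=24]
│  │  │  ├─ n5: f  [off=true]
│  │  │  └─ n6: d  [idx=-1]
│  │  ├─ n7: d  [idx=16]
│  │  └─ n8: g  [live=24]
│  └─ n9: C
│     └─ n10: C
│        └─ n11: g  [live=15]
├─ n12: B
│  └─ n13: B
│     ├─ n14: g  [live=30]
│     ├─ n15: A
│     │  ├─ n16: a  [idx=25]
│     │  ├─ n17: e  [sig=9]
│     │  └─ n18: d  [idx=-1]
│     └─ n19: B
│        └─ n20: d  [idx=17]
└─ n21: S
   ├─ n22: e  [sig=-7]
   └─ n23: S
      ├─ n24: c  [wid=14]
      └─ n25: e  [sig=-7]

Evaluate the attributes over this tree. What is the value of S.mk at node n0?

1. n3.pre = false  [false]
2. n3.live = true  [true]
3. n4.live = 24  [terminal]
4. n5.off = true  [terminal]
5. n6.idx = -1  [terminal]
6. n3.fin = 21  [d.idx + g.live - 2]
7. n7.idx = 16  [terminal]
8. n8.live = 24  [terminal]
9. n2.lab = "qu"  ["qu"]
10. n2.sig = -9  [g.live + B.fin - 54]
11. n9.val = false  [false]
12. n10.val = false  [false]
13. n11.live = 15  [terminal]
14. n10.env = "nx"  ["nx"]
15. n9.env = "ynx"  ["y" ++ C₁.env]
16. n1.lab = "ynxz"  [C.env ++ "z"]
17. n1.sig = 0  [A₁.sig + 9]
18. n12.pre = false  [A.sig > 0]
19. n12.live = true  [A.sig > -1]
20. n13.pre = false  [B₀.pre == true]
21. n13.live = false  [B₀.pre == true]
22. n14.live = 30  [terminal]
23. n16.idx = 25  [terminal]
24. n17.sig = 9  [terminal]
25. n18.idx = -1  [terminal]
26. n15.lab = "uw"  ["uw"]
27. n15.sig = 12  [d.idx + 13]
28. n19.pre = false  [B₀.live == true]
29. n19.live = false  [B₀.pre == true]
30. n20.idx = 17  [terminal]
31. n19.fin = 27  [d.idx + 10]
32. n13.fin = -8  [g.live + B₁.fin - 65]
33. n12.fin = 11  [B₁.fin + 19]
34. n22.sig = -7  [terminal]
35. n24.wid = 14  [terminal]
36. n25.sig = -7  [terminal]
37. n23.key = 3  [c.wid - 11]
38. n23.sig = 4  [4]
39. n23.mk = 16  [e.sig * -2 + 2]
40. n21.key = 21  [e.sig + 28]
41. n21.sig = 20  [e.sig + 27]
42. n21.mk = -5  [e.sig + 2]
43. n0.key = 23  [A.sig + 23]
44. n0.sig = 19  [S₁.sig * 2 - 21]
45. n0.mk = 12  [B.fin + A.sig + 1]

12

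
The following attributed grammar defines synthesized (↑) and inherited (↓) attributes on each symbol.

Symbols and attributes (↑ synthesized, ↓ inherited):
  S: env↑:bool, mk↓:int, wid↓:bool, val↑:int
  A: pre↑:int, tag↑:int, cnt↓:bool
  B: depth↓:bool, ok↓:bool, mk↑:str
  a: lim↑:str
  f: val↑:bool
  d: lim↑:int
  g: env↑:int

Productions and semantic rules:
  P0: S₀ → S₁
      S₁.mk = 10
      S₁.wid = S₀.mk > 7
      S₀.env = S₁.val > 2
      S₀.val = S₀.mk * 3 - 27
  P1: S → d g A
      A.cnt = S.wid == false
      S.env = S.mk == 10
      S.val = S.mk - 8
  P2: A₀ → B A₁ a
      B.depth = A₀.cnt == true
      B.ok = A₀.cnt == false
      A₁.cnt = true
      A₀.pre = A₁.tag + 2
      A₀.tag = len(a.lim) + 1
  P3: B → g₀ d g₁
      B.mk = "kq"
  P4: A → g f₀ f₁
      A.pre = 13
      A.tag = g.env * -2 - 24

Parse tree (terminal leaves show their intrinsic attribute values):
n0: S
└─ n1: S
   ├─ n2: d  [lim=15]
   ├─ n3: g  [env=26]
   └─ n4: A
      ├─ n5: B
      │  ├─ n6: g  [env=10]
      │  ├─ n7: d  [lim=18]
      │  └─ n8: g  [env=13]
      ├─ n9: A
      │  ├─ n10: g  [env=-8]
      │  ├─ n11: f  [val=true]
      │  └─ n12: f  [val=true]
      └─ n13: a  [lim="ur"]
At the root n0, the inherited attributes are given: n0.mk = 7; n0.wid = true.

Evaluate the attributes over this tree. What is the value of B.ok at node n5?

false

1. n0.mk = 7  [given at root]
2. n0.wid = true  [given at root]
3. n1.mk = 10  [10]
4. n1.wid = false  [S₀.mk > 7]
5. n2.lim = 15  [terminal]
6. n3.env = 26  [terminal]
7. n4.cnt = true  [S.wid == false]
8. n5.depth = true  [A₀.cnt == true]
9. n5.ok = false  [A₀.cnt == false]
10. n6.env = 10  [terminal]
11. n7.lim = 18  [terminal]
12. n8.env = 13  [terminal]
13. n5.mk = "kq"  ["kq"]
14. n9.cnt = true  [true]
15. n10.env = -8  [terminal]
16. n11.val = true  [terminal]
17. n12.val = true  [terminal]
18. n9.pre = 13  [13]
19. n9.tag = -8  [g.env * -2 - 24]
20. n13.lim = "ur"  [terminal]
21. n4.pre = -6  [A₁.tag + 2]
22. n4.tag = 3  [len(a.lim) + 1]
23. n1.env = true  [S.mk == 10]
24. n1.val = 2  [S.mk - 8]
25. n0.env = false  [S₁.val > 2]
26. n0.val = -6  [S₀.mk * 3 - 27]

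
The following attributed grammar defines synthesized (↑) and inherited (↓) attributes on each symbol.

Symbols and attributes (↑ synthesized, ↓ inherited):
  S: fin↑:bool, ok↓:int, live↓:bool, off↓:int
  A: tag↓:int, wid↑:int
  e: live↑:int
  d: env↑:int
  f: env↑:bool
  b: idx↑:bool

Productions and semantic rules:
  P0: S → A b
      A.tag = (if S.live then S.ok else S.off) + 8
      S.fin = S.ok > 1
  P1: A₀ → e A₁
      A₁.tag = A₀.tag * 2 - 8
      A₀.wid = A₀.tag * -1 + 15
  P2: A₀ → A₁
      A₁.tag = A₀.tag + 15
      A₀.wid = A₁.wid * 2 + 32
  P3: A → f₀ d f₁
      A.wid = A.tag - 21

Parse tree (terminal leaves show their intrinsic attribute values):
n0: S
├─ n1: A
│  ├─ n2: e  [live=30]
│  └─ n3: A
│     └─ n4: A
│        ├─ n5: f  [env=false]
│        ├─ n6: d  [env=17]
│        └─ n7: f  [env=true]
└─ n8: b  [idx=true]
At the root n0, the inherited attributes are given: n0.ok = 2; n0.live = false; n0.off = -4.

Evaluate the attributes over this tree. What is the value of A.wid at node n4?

-6

1. n0.ok = 2  [given at root]
2. n0.live = false  [given at root]
3. n0.off = -4  [given at root]
4. n1.tag = 4  [(if S.live then S.ok else S.off) + 8]
5. n2.live = 30  [terminal]
6. n3.tag = 0  [A₀.tag * 2 - 8]
7. n4.tag = 15  [A₀.tag + 15]
8. n5.env = false  [terminal]
9. n6.env = 17  [terminal]
10. n7.env = true  [terminal]
11. n4.wid = -6  [A.tag - 21]
12. n3.wid = 20  [A₁.wid * 2 + 32]
13. n1.wid = 11  [A₀.tag * -1 + 15]
14. n8.idx = true  [terminal]
15. n0.fin = true  [S.ok > 1]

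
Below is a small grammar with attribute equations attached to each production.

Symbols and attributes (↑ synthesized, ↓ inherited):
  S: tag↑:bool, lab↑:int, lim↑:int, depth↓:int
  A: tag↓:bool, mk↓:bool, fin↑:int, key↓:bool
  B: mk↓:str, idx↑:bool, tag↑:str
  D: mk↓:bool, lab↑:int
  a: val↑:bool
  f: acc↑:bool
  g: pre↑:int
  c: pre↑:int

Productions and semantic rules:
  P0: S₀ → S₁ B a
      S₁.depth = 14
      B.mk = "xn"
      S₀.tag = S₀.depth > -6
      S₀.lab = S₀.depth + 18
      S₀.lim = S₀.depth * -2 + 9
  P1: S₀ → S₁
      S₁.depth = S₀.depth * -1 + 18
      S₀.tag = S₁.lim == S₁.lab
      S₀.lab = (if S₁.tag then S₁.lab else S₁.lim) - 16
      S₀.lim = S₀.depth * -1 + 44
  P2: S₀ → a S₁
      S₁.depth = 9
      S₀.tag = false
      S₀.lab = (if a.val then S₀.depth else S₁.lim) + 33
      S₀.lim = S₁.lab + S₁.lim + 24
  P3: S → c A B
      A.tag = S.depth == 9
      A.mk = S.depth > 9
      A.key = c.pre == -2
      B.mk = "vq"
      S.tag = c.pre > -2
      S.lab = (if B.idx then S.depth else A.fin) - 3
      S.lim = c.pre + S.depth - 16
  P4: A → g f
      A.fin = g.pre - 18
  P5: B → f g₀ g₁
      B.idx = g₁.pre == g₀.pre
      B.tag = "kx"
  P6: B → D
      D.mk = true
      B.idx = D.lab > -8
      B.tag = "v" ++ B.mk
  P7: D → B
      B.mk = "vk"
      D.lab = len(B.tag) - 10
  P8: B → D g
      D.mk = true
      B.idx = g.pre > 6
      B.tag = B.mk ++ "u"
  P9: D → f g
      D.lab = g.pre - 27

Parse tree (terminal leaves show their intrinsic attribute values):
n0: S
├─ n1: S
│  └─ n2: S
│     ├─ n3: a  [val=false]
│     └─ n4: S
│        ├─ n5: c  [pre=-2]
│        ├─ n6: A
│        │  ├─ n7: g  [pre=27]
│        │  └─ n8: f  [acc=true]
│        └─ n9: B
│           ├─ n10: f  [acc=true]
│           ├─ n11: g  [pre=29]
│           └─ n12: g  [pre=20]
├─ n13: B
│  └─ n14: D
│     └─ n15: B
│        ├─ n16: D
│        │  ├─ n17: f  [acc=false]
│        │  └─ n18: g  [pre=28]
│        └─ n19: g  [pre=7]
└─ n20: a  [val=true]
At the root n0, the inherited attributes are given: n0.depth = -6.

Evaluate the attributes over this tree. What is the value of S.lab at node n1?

1. n0.depth = -6  [given at root]
2. n1.depth = 14  [14]
3. n2.depth = 4  [S₀.depth * -1 + 18]
4. n3.val = false  [terminal]
5. n4.depth = 9  [9]
6. n5.pre = -2  [terminal]
7. n6.tag = true  [S.depth == 9]
8. n6.mk = false  [S.depth > 9]
9. n6.key = true  [c.pre == -2]
10. n7.pre = 27  [terminal]
11. n8.acc = true  [terminal]
12. n6.fin = 9  [g.pre - 18]
13. n9.mk = "vq"  ["vq"]
14. n10.acc = true  [terminal]
15. n11.pre = 29  [terminal]
16. n12.pre = 20  [terminal]
17. n9.idx = false  [g₁.pre == g₀.pre]
18. n9.tag = "kx"  ["kx"]
19. n4.tag = false  [c.pre > -2]
20. n4.lab = 6  [(if B.idx then S.depth else A.fin) - 3]
21. n4.lim = -9  [c.pre + S.depth - 16]
22. n2.tag = false  [false]
23. n2.lab = 24  [(if a.val then S₀.depth else S₁.lim) + 33]
24. n2.lim = 21  [S₁.lab + S₁.lim + 24]
25. n1.tag = false  [S₁.lim == S₁.lab]
26. n1.lab = 5  [(if S₁.tag then S₁.lab else S₁.lim) - 16]
27. n1.lim = 30  [S₀.depth * -1 + 44]
28. n13.mk = "xn"  ["xn"]
29. n14.mk = true  [true]
30. n15.mk = "vk"  ["vk"]
31. n16.mk = true  [true]
32. n17.acc = false  [terminal]
33. n18.pre = 28  [terminal]
34. n16.lab = 1  [g.pre - 27]
35. n19.pre = 7  [terminal]
36. n15.idx = true  [g.pre > 6]
37. n15.tag = "vku"  [B.mk ++ "u"]
38. n14.lab = -7  [len(B.tag) - 10]
39. n13.idx = true  [D.lab > -8]
40. n13.tag = "vxn"  ["v" ++ B.mk]
41. n20.val = true  [terminal]
42. n0.tag = false  [S₀.depth > -6]
43. n0.lab = 12  [S₀.depth + 18]
44. n0.lim = 21  [S₀.depth * -2 + 9]

5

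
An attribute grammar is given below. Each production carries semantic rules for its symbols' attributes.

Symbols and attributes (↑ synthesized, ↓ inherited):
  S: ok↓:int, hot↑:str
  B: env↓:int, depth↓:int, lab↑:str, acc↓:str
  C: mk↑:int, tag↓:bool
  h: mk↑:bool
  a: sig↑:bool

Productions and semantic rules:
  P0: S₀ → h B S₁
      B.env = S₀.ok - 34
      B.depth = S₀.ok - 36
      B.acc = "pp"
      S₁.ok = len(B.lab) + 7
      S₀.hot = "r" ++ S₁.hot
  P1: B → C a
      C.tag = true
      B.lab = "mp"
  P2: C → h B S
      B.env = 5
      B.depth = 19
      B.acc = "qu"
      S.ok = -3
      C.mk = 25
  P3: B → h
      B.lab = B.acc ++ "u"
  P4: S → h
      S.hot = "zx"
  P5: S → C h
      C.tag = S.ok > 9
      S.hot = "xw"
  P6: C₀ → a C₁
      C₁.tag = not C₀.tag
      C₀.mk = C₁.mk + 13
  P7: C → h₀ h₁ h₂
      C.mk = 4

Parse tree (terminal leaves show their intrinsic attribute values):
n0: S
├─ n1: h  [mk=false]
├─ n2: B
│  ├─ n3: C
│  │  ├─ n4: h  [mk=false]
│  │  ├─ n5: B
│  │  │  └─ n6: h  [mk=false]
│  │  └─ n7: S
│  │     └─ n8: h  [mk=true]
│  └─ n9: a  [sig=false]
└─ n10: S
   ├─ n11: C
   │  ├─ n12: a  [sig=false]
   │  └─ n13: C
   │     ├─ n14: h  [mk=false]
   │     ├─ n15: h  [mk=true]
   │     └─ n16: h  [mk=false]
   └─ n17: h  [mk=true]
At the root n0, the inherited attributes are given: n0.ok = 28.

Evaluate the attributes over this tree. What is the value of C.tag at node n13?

1. n0.ok = 28  [given at root]
2. n1.mk = false  [terminal]
3. n2.env = -6  [S₀.ok - 34]
4. n2.depth = -8  [S₀.ok - 36]
5. n2.acc = "pp"  ["pp"]
6. n3.tag = true  [true]
7. n4.mk = false  [terminal]
8. n5.env = 5  [5]
9. n5.depth = 19  [19]
10. n5.acc = "qu"  ["qu"]
11. n6.mk = false  [terminal]
12. n5.lab = "quu"  [B.acc ++ "u"]
13. n7.ok = -3  [-3]
14. n8.mk = true  [terminal]
15. n7.hot = "zx"  ["zx"]
16. n3.mk = 25  [25]
17. n9.sig = false  [terminal]
18. n2.lab = "mp"  ["mp"]
19. n10.ok = 9  [len(B.lab) + 7]
20. n11.tag = false  [S.ok > 9]
21. n12.sig = false  [terminal]
22. n13.tag = true  [not C₀.tag]
23. n14.mk = false  [terminal]
24. n15.mk = true  [terminal]
25. n16.mk = false  [terminal]
26. n13.mk = 4  [4]
27. n11.mk = 17  [C₁.mk + 13]
28. n17.mk = true  [terminal]
29. n10.hot = "xw"  ["xw"]
30. n0.hot = "rxw"  ["r" ++ S₁.hot]

true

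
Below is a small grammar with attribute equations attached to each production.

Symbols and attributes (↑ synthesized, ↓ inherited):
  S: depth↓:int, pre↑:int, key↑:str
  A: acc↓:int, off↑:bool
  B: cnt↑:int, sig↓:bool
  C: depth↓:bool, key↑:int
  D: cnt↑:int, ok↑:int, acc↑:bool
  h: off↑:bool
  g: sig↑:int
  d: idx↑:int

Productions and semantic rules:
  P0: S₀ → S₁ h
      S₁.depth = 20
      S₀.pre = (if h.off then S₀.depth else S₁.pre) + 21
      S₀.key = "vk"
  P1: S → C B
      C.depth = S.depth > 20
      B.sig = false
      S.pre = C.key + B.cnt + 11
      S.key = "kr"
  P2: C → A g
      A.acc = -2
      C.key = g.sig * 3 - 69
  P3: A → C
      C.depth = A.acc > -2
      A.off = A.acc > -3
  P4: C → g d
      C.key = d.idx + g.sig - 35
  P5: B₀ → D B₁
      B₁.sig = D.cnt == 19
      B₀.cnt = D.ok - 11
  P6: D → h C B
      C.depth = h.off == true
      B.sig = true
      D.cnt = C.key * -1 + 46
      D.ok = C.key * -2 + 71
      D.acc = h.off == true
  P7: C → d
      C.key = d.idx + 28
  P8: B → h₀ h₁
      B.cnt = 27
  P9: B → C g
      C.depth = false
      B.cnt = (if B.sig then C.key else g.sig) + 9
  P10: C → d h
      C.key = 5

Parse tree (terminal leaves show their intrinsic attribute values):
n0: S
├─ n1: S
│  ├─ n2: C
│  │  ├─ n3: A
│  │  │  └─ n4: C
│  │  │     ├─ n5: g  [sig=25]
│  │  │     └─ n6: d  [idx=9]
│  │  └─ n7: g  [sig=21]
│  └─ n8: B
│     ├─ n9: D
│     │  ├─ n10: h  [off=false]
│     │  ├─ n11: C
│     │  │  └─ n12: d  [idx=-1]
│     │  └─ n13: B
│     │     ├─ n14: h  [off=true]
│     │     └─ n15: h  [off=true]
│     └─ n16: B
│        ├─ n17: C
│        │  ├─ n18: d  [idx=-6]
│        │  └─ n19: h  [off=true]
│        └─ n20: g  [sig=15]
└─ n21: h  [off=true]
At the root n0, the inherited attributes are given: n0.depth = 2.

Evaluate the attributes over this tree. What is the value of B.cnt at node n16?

1. n0.depth = 2  [given at root]
2. n1.depth = 20  [20]
3. n2.depth = false  [S.depth > 20]
4. n3.acc = -2  [-2]
5. n4.depth = false  [A.acc > -2]
6. n5.sig = 25  [terminal]
7. n6.idx = 9  [terminal]
8. n4.key = -1  [d.idx + g.sig - 35]
9. n3.off = true  [A.acc > -3]
10. n7.sig = 21  [terminal]
11. n2.key = -6  [g.sig * 3 - 69]
12. n8.sig = false  [false]
13. n10.off = false  [terminal]
14. n11.depth = false  [h.off == true]
15. n12.idx = -1  [terminal]
16. n11.key = 27  [d.idx + 28]
17. n13.sig = true  [true]
18. n14.off = true  [terminal]
19. n15.off = true  [terminal]
20. n13.cnt = 27  [27]
21. n9.cnt = 19  [C.key * -1 + 46]
22. n9.ok = 17  [C.key * -2 + 71]
23. n9.acc = false  [h.off == true]
24. n16.sig = true  [D.cnt == 19]
25. n17.depth = false  [false]
26. n18.idx = -6  [terminal]
27. n19.off = true  [terminal]
28. n17.key = 5  [5]
29. n20.sig = 15  [terminal]
30. n16.cnt = 14  [(if B.sig then C.key else g.sig) + 9]
31. n8.cnt = 6  [D.ok - 11]
32. n1.pre = 11  [C.key + B.cnt + 11]
33. n1.key = "kr"  ["kr"]
34. n21.off = true  [terminal]
35. n0.pre = 23  [(if h.off then S₀.depth else S₁.pre) + 21]
36. n0.key = "vk"  ["vk"]

14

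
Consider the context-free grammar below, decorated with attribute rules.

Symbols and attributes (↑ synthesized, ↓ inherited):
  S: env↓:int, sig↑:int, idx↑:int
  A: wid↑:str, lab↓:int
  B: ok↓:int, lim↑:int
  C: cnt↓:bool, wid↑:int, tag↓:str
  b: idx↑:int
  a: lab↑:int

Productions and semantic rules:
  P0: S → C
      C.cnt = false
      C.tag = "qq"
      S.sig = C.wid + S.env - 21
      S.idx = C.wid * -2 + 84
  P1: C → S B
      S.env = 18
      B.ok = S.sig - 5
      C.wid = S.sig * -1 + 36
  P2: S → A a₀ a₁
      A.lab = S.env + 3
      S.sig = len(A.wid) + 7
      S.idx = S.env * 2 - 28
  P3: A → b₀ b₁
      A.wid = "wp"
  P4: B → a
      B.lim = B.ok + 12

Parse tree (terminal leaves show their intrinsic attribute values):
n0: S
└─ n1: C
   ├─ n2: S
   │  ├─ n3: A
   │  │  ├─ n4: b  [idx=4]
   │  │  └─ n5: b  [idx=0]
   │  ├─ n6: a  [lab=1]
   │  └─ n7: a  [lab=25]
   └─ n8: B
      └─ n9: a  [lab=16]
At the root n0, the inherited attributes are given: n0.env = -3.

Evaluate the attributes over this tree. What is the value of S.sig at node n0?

3

1. n0.env = -3  [given at root]
2. n1.cnt = false  [false]
3. n1.tag = "qq"  ["qq"]
4. n2.env = 18  [18]
5. n3.lab = 21  [S.env + 3]
6. n4.idx = 4  [terminal]
7. n5.idx = 0  [terminal]
8. n3.wid = "wp"  ["wp"]
9. n6.lab = 1  [terminal]
10. n7.lab = 25  [terminal]
11. n2.sig = 9  [len(A.wid) + 7]
12. n2.idx = 8  [S.env * 2 - 28]
13. n8.ok = 4  [S.sig - 5]
14. n9.lab = 16  [terminal]
15. n8.lim = 16  [B.ok + 12]
16. n1.wid = 27  [S.sig * -1 + 36]
17. n0.sig = 3  [C.wid + S.env - 21]
18. n0.idx = 30  [C.wid * -2 + 84]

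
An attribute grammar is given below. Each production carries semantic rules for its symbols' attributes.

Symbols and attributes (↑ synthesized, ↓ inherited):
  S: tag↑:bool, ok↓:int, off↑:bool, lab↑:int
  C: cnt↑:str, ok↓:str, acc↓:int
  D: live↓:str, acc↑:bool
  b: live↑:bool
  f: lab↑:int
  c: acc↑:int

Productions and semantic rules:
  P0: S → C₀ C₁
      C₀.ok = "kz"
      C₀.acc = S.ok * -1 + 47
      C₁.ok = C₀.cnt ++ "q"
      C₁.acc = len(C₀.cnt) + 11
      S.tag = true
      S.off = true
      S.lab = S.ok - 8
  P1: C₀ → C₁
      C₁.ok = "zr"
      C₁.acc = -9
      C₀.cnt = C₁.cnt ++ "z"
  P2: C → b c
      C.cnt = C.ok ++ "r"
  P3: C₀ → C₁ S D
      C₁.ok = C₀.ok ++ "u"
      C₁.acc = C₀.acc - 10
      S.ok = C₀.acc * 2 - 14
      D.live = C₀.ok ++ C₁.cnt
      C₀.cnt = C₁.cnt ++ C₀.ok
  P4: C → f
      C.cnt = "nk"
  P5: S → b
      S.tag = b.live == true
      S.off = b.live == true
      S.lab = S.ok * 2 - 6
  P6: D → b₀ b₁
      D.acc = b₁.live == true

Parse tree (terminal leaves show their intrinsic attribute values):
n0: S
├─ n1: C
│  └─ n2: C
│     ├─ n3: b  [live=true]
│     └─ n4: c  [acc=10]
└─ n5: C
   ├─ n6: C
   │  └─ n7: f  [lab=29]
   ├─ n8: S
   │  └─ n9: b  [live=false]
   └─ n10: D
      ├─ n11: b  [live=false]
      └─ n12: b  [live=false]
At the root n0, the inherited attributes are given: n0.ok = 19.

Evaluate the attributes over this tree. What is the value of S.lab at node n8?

1. n0.ok = 19  [given at root]
2. n1.ok = "kz"  ["kz"]
3. n1.acc = 28  [S.ok * -1 + 47]
4. n2.ok = "zr"  ["zr"]
5. n2.acc = -9  [-9]
6. n3.live = true  [terminal]
7. n4.acc = 10  [terminal]
8. n2.cnt = "zrr"  [C.ok ++ "r"]
9. n1.cnt = "zrrz"  [C₁.cnt ++ "z"]
10. n5.ok = "zrrzq"  [C₀.cnt ++ "q"]
11. n5.acc = 15  [len(C₀.cnt) + 11]
12. n6.ok = "zrrzqu"  [C₀.ok ++ "u"]
13. n6.acc = 5  [C₀.acc - 10]
14. n7.lab = 29  [terminal]
15. n6.cnt = "nk"  ["nk"]
16. n8.ok = 16  [C₀.acc * 2 - 14]
17. n9.live = false  [terminal]
18. n8.tag = false  [b.live == true]
19. n8.off = false  [b.live == true]
20. n8.lab = 26  [S.ok * 2 - 6]
21. n10.live = "zrrzqnk"  [C₀.ok ++ C₁.cnt]
22. n11.live = false  [terminal]
23. n12.live = false  [terminal]
24. n10.acc = false  [b₁.live == true]
25. n5.cnt = "nkzrrzq"  [C₁.cnt ++ C₀.ok]
26. n0.tag = true  [true]
27. n0.off = true  [true]
28. n0.lab = 11  [S.ok - 8]

26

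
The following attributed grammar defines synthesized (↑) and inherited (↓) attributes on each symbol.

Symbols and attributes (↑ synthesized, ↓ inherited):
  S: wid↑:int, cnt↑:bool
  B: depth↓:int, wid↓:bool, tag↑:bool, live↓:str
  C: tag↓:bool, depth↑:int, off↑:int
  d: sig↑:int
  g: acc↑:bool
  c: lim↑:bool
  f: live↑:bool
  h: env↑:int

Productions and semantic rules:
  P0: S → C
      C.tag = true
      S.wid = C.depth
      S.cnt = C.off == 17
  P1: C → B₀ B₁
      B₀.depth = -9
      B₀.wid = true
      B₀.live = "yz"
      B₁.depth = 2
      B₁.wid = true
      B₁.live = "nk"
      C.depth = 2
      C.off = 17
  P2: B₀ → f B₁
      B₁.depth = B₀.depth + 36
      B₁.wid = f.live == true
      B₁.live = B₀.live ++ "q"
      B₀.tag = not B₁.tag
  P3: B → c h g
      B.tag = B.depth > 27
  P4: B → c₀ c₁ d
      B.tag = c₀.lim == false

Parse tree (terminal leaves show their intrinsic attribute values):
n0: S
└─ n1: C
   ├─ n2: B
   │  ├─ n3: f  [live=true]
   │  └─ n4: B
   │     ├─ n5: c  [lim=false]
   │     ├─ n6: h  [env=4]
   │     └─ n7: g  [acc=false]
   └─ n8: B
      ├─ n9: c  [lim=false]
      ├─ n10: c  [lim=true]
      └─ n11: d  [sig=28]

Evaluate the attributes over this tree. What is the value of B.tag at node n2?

1. n1.tag = true  [true]
2. n2.depth = -9  [-9]
3. n2.wid = true  [true]
4. n2.live = "yz"  ["yz"]
5. n3.live = true  [terminal]
6. n4.depth = 27  [B₀.depth + 36]
7. n4.wid = true  [f.live == true]
8. n4.live = "yzq"  [B₀.live ++ "q"]
9. n5.lim = false  [terminal]
10. n6.env = 4  [terminal]
11. n7.acc = false  [terminal]
12. n4.tag = false  [B.depth > 27]
13. n2.tag = true  [not B₁.tag]
14. n8.depth = 2  [2]
15. n8.wid = true  [true]
16. n8.live = "nk"  ["nk"]
17. n9.lim = false  [terminal]
18. n10.lim = true  [terminal]
19. n11.sig = 28  [terminal]
20. n8.tag = true  [c₀.lim == false]
21. n1.depth = 2  [2]
22. n1.off = 17  [17]
23. n0.wid = 2  [C.depth]
24. n0.cnt = true  [C.off == 17]

true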